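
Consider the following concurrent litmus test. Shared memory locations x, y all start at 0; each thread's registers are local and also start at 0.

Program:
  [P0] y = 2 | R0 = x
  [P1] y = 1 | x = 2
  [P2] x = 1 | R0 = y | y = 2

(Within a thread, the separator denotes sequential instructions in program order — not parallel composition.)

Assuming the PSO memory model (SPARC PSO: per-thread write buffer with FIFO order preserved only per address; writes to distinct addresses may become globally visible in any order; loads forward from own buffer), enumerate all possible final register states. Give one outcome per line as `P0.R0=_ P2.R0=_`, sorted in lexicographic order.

P0.R0=0 P2.R0=0
P0.R0=0 P2.R0=1
P0.R0=0 P2.R0=2
P0.R0=1 P2.R0=0
P0.R0=1 P2.R0=1
P0.R0=1 P2.R0=2
P0.R0=2 P2.R0=0
P0.R0=2 P2.R0=1
P0.R0=2 P2.R0=2

outcome vector order: (P0.R0,P2.R0)
|PSO outcomes| = 9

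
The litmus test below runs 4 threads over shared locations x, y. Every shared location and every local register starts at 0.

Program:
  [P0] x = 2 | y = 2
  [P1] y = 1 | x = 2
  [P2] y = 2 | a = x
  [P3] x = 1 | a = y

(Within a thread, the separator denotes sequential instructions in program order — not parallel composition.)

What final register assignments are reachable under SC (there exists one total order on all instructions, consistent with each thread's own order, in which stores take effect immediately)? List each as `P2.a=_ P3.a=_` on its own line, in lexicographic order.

P2.a=0 P3.a=1
P2.a=0 P3.a=2
P2.a=1 P3.a=0
P2.a=1 P3.a=1
P2.a=1 P3.a=2
P2.a=2 P3.a=0
P2.a=2 P3.a=1
P2.a=2 P3.a=2

outcome vector order: (P2.a,P3.a)
|SC outcomes| = 8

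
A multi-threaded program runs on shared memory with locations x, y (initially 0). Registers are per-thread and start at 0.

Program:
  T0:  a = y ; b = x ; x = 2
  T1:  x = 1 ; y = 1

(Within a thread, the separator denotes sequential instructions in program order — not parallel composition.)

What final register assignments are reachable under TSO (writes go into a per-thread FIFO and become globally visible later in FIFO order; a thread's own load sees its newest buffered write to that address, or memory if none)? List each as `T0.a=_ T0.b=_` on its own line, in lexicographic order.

T0.a=0 T0.b=0
T0.a=0 T0.b=1
T0.a=1 T0.b=1

outcome vector order: (T0.a,T0.b)
|TSO outcomes| = 3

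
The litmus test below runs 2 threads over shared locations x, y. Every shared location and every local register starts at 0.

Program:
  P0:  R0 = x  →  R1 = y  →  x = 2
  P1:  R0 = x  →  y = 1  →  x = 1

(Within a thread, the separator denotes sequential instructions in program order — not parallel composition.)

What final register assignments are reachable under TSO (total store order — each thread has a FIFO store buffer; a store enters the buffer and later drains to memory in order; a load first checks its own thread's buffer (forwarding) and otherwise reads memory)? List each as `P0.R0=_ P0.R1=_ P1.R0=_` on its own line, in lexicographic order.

outcome vector order: (P0.R0,P0.R1,P1.R0)
|TSO outcomes| = 4

P0.R0=0 P0.R1=0 P1.R0=0
P0.R0=0 P0.R1=0 P1.R0=2
P0.R0=0 P0.R1=1 P1.R0=0
P0.R0=1 P0.R1=1 P1.R0=0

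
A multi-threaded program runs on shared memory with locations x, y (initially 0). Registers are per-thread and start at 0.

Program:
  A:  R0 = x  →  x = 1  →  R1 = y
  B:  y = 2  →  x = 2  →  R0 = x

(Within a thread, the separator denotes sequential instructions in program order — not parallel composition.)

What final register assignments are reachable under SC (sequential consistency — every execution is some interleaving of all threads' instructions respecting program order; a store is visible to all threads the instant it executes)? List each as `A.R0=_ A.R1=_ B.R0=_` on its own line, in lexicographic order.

outcome vector order: (A.R0,A.R1,B.R0)
|SC outcomes| = 5

A.R0=0 A.R1=0 B.R0=2
A.R0=0 A.R1=2 B.R0=1
A.R0=0 A.R1=2 B.R0=2
A.R0=2 A.R1=2 B.R0=1
A.R0=2 A.R1=2 B.R0=2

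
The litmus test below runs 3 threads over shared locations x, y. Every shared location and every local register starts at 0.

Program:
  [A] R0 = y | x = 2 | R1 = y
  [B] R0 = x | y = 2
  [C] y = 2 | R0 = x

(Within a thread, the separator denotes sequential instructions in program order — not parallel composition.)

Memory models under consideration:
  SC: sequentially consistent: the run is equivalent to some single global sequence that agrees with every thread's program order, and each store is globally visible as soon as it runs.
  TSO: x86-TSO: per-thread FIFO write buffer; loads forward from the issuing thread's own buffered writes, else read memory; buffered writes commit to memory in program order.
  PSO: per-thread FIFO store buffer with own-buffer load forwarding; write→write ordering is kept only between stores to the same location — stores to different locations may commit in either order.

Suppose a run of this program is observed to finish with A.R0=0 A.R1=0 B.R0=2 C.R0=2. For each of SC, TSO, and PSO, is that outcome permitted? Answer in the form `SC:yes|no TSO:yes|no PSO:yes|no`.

outcome vector order: (A.R0,A.R1,B.R0,C.R0)
[SC] allowed = {0/0/0/2 0/0/2/2 0/2/0/0 0/2/0/2 0/2/2/0 0/2/2/2 2/2/0/0 2/2/0/2 2/2/2/0 2/2/2/2}
[TSO] allowed = {0/0/0/0 0/0/0/2 0/0/2/0 0/0/2/2 0/2/0/0 0/2/0/2 0/2/2/0 0/2/2/2 2/2/0/0 2/2/0/2 2/2/2/0 2/2/2/2}
[PSO] allowed = {0/0/0/0 0/0/0/2 0/0/2/0 0/0/2/2 0/2/0/0 0/2/0/2 0/2/2/0 0/2/2/2 2/2/0/0 2/2/0/2 2/2/2/0 2/2/2/2}
target 0/0/2/2 ∈ {SC,TSO,PSO}

SC:yes TSO:yes PSO:yes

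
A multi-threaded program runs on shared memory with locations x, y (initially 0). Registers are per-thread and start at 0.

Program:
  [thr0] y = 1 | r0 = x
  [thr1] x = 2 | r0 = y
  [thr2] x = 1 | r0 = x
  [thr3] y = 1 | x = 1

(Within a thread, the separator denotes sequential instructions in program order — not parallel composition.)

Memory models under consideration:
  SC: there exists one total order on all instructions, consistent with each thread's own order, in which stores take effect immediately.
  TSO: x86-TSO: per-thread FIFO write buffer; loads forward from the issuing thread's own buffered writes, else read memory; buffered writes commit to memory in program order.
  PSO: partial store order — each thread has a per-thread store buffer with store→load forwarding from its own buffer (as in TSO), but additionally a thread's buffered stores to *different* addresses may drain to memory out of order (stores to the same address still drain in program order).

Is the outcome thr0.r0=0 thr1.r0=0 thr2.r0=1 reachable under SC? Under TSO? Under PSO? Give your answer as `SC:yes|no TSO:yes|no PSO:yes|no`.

outcome vector order: (thr0.r0,thr1.r0,thr2.r0)
SC: 10 outcomes — {0/1/1, 0/1/2, 1/0/1, 1/0/2, 1/1/1, 1/1/2, 2/0/1, 2/0/2, 2/1/1, 2/1/2}
TSO: 12 outcomes — {0/0/1, 0/0/2, 0/1/1, 0/1/2, 1/0/1, 1/0/2, 1/1/1, 1/1/2, 2/0/1, 2/0/2, 2/1/1, 2/1/2}
PSO: 12 outcomes — {0/0/1, 0/0/2, 0/1/1, 0/1/2, 1/0/1, 1/0/2, 1/1/1, 1/1/2, 2/0/1, 2/0/2, 2/1/1, 2/1/2}
target 0/0/1 ∈ {TSO,PSO}

SC:no TSO:yes PSO:yes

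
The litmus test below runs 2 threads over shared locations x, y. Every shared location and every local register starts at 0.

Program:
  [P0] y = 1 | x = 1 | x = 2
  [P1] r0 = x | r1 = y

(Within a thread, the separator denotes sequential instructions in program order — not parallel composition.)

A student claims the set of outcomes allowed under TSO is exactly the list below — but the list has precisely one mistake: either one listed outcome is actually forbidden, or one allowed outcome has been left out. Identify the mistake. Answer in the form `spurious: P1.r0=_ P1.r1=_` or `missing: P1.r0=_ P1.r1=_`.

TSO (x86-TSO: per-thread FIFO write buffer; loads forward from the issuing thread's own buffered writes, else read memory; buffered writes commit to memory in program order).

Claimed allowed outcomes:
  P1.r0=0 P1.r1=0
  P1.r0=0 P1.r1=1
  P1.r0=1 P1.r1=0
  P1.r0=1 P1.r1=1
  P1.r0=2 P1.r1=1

outcome vector order: (P1.r0,P1.r1)
TSO: 4 outcomes — {0/0; 0/1; 1/1; 2/1}
claimed∖TSO = {1/0}

spurious: P1.r0=1 P1.r1=0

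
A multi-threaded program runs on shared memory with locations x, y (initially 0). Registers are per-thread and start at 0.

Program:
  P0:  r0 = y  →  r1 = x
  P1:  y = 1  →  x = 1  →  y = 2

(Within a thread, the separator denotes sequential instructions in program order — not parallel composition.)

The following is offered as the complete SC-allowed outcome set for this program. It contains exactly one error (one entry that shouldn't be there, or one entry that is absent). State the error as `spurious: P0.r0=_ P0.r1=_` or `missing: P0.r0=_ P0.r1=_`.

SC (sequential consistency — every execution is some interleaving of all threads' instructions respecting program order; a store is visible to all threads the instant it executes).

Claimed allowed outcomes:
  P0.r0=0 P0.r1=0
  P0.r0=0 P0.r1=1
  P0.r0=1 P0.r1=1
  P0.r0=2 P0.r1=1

missing: P0.r0=1 P0.r1=0

outcome vector order: (P0.r0,P0.r1)
[SC] allowed = {<0 0> <0 1> <1 0> <1 1> <2 1>}
SC∖claimed = {<1 0>}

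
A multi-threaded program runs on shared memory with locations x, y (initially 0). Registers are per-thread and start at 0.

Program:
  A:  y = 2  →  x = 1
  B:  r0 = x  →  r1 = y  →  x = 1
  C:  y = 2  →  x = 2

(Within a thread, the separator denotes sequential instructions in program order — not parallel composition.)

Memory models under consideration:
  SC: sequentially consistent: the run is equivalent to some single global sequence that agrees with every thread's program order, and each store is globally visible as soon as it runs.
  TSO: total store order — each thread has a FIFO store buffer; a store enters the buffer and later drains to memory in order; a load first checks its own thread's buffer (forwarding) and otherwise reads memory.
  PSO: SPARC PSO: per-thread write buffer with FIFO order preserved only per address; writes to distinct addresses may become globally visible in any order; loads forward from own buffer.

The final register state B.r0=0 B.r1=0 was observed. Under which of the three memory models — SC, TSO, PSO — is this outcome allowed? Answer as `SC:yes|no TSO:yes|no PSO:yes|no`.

outcome vector order: (B.r0,B.r1)
under SC → (0,0); (0,2); (1,2); (2,2)
under TSO → (0,0); (0,2); (1,2); (2,2)
under PSO → (0,0); (0,2); (1,0); (1,2); (2,0); (2,2)
target (0,0) ∈ {SC,TSO,PSO}

SC:yes TSO:yes PSO:yes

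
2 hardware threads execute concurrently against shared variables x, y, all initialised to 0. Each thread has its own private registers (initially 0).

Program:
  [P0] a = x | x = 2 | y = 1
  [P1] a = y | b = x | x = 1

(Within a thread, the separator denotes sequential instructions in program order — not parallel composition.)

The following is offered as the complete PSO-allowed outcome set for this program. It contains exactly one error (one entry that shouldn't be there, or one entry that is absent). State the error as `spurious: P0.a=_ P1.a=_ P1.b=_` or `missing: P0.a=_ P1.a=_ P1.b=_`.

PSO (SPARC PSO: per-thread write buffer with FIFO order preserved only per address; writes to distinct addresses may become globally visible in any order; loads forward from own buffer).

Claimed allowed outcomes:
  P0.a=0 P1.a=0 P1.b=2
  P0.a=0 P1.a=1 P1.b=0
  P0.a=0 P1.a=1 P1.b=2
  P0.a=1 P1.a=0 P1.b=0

missing: P0.a=0 P1.a=0 P1.b=0

outcome vector order: (P0.a,P1.a,P1.b)
[PSO] allowed = {<0 0 0>; <0 0 2>; <0 1 0>; <0 1 2>; <1 0 0>}
PSO∖claimed = {<0 0 0>}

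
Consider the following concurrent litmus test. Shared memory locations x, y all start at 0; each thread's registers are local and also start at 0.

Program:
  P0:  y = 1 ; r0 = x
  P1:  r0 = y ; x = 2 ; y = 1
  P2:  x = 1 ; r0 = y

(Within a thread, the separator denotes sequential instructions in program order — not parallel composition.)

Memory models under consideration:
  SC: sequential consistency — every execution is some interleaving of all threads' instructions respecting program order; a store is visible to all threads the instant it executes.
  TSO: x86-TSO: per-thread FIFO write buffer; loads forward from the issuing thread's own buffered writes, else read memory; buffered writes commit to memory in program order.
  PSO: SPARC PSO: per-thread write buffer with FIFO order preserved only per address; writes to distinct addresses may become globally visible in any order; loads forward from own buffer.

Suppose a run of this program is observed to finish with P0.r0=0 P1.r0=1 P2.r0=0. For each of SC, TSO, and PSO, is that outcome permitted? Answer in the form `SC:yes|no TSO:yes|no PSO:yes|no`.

outcome vector order: (P0.r0,P1.r0,P2.r0)
SC (10): 0/0/1; 0/1/1; 1/0/0; 1/0/1; 1/1/0; 1/1/1; 2/0/0; 2/0/1; 2/1/0; 2/1/1
TSO (12): 0/0/0; 0/0/1; 0/1/0; 0/1/1; 1/0/0; 1/0/1; 1/1/0; 1/1/1; 2/0/0; 2/0/1; 2/1/0; 2/1/1
PSO (12): 0/0/0; 0/0/1; 0/1/0; 0/1/1; 1/0/0; 1/0/1; 1/1/0; 1/1/1; 2/0/0; 2/0/1; 2/1/0; 2/1/1
target 0/1/0 ∈ {TSO,PSO}

SC:no TSO:yes PSO:yes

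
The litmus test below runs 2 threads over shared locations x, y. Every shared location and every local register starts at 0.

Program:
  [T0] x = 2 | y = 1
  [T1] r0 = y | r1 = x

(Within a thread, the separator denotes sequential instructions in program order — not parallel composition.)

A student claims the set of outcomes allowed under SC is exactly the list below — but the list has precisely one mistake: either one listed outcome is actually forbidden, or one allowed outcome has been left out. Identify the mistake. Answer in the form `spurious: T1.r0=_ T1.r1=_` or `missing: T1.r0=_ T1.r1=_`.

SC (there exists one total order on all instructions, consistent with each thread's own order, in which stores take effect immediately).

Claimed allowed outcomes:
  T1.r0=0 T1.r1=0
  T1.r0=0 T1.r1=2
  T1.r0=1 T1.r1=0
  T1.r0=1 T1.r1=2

spurious: T1.r0=1 T1.r1=0

outcome vector order: (T1.r0,T1.r1)
SC: 3 outcomes — {<0 0>, <0 2>, <1 2>}
claimed∖SC = {<1 0>}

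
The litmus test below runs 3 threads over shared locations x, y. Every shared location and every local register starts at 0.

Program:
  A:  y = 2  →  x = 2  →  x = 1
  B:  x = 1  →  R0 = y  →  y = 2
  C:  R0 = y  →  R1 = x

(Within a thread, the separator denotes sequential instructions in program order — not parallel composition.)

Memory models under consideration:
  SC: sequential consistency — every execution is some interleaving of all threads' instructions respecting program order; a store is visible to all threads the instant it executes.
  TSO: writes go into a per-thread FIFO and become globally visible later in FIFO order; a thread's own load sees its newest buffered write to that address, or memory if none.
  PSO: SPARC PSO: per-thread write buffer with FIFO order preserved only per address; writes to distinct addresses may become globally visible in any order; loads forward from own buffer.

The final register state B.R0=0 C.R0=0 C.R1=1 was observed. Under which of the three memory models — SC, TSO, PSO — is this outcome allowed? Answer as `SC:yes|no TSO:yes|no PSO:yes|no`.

SC:yes TSO:yes PSO:yes

outcome vector order: (B.R0,C.R0,C.R1)
under SC → <0 0 0>; <0 0 1>; <0 0 2>; <0 2 1>; <0 2 2>; <2 0 0>; <2 0 1>; <2 0 2>; <2 2 0>; <2 2 1>; <2 2 2>
under TSO → <0 0 0>; <0 0 1>; <0 0 2>; <0 2 0>; <0 2 1>; <0 2 2>; <2 0 0>; <2 0 1>; <2 0 2>; <2 2 0>; <2 2 1>; <2 2 2>
under PSO → <0 0 0>; <0 0 1>; <0 0 2>; <0 2 0>; <0 2 1>; <0 2 2>; <2 0 0>; <2 0 1>; <2 0 2>; <2 2 0>; <2 2 1>; <2 2 2>
target <0 0 1> ∈ {SC,TSO,PSO}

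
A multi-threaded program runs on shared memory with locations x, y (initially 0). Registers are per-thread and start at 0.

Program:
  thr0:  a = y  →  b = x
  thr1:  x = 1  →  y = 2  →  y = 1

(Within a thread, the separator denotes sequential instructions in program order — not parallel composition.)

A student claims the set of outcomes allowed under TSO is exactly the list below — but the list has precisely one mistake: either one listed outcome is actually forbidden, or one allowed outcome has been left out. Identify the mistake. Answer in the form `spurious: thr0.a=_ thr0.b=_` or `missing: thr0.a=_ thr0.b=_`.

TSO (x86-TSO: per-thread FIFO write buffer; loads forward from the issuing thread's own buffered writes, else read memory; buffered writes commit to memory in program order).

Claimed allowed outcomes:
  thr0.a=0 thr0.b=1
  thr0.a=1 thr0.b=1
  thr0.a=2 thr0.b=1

missing: thr0.a=0 thr0.b=0

outcome vector order: (thr0.a,thr0.b)
TSO: 4 outcomes — {0/0, 0/1, 1/1, 2/1}
TSO∖claimed = {0/0}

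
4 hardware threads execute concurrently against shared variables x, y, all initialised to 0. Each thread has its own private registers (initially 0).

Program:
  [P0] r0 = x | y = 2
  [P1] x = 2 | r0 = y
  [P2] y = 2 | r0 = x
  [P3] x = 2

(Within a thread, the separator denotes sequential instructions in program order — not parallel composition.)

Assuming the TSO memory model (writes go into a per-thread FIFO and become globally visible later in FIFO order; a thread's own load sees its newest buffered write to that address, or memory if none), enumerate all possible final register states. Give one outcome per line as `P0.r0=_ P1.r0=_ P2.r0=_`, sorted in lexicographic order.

outcome vector order: (P0.r0,P1.r0,P2.r0)
|TSO outcomes| = 8

P0.r0=0 P1.r0=0 P2.r0=0
P0.r0=0 P1.r0=0 P2.r0=2
P0.r0=0 P1.r0=2 P2.r0=0
P0.r0=0 P1.r0=2 P2.r0=2
P0.r0=2 P1.r0=0 P2.r0=0
P0.r0=2 P1.r0=0 P2.r0=2
P0.r0=2 P1.r0=2 P2.r0=0
P0.r0=2 P1.r0=2 P2.r0=2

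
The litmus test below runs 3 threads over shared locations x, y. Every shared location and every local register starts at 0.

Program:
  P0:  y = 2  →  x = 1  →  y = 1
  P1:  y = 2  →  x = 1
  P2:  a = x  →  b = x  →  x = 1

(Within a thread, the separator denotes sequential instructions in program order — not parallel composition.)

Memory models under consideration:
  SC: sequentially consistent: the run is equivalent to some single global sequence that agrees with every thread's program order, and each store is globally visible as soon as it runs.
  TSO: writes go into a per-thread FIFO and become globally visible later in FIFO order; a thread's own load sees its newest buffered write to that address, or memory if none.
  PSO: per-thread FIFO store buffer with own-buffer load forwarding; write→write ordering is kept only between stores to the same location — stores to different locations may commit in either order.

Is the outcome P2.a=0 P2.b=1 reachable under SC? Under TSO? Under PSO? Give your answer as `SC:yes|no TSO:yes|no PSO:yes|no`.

SC:yes TSO:yes PSO:yes

outcome vector order: (P2.a,P2.b)
under SC → 0/0 0/1 1/1
under TSO → 0/0 0/1 1/1
under PSO → 0/0 0/1 1/1
target 0/1 ∈ {SC,TSO,PSO}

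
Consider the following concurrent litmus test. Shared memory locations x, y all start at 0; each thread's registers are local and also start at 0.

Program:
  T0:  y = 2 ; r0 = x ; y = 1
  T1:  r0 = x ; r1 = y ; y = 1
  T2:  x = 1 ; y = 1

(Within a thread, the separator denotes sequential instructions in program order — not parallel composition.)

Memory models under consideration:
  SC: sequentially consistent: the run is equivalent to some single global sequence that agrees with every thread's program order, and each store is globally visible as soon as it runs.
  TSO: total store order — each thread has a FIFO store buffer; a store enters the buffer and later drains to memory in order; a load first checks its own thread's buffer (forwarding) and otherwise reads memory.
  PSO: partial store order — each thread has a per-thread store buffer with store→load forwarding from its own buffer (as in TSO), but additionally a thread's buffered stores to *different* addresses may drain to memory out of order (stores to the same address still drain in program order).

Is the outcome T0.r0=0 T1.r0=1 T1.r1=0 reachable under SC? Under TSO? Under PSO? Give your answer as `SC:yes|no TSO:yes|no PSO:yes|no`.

SC:no TSO:yes PSO:yes

outcome vector order: (T0.r0,T1.r0,T1.r1)
SC: 11 outcomes — {000, 001, 002, 011, 012, 100, 101, 102, 110, 111, 112}
TSO: 12 outcomes — {000, 001, 002, 010, 011, 012, 100, 101, 102, 110, 111, 112}
PSO: 12 outcomes — {000, 001, 002, 010, 011, 012, 100, 101, 102, 110, 111, 112}
target 010 ∈ {TSO,PSO}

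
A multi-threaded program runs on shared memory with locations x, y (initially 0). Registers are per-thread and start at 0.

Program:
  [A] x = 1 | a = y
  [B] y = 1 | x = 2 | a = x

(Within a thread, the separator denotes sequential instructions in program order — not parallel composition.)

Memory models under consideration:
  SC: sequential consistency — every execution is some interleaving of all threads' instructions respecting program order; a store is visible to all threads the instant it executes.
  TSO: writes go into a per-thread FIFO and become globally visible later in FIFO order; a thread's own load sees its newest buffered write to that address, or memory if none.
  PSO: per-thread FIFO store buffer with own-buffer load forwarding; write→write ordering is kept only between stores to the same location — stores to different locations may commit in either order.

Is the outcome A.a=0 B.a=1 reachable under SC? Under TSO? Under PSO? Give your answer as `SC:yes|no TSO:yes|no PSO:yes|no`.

SC:no TSO:yes PSO:yes

outcome vector order: (A.a,B.a)
[SC] allowed = {(0,2); (1,1); (1,2)}
[TSO] allowed = {(0,1); (0,2); (1,1); (1,2)}
[PSO] allowed = {(0,1); (0,2); (1,1); (1,2)}
target (0,1) ∈ {TSO,PSO}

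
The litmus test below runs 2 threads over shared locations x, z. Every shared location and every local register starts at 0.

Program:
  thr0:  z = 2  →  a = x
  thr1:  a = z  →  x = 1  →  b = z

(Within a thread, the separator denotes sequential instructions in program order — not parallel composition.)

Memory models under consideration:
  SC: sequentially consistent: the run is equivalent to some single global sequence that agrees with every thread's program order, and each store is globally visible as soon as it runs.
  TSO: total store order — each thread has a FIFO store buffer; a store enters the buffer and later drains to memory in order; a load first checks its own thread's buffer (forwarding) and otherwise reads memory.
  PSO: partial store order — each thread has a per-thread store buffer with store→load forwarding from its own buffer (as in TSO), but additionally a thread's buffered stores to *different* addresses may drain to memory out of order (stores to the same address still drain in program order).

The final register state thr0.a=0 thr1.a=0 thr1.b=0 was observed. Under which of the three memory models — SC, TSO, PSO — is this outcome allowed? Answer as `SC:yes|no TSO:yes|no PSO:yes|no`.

outcome vector order: (thr0.a,thr1.a,thr1.b)
SC: 5 outcomes — {(0,0,2); (0,2,2); (1,0,0); (1,0,2); (1,2,2)}
TSO: 6 outcomes — {(0,0,0); (0,0,2); (0,2,2); (1,0,0); (1,0,2); (1,2,2)}
PSO: 6 outcomes — {(0,0,0); (0,0,2); (0,2,2); (1,0,0); (1,0,2); (1,2,2)}
target (0,0,0) ∈ {TSO,PSO}

SC:no TSO:yes PSO:yes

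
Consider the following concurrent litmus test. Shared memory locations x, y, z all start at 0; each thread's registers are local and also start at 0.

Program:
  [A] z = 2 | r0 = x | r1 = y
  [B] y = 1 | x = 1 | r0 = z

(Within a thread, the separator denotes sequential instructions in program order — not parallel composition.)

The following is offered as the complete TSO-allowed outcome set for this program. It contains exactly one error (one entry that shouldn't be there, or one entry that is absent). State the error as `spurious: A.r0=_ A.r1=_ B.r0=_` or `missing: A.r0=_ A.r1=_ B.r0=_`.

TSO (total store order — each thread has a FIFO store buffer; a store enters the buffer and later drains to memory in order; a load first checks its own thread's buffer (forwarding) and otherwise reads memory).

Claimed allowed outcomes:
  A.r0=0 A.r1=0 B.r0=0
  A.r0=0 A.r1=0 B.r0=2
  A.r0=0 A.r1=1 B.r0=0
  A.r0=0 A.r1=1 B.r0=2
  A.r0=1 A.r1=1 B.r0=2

missing: A.r0=1 A.r1=1 B.r0=0

outcome vector order: (A.r0,A.r1,B.r0)
[TSO] allowed = {0/0/0; 0/0/2; 0/1/0; 0/1/2; 1/1/0; 1/1/2}
TSO∖claimed = {1/1/0}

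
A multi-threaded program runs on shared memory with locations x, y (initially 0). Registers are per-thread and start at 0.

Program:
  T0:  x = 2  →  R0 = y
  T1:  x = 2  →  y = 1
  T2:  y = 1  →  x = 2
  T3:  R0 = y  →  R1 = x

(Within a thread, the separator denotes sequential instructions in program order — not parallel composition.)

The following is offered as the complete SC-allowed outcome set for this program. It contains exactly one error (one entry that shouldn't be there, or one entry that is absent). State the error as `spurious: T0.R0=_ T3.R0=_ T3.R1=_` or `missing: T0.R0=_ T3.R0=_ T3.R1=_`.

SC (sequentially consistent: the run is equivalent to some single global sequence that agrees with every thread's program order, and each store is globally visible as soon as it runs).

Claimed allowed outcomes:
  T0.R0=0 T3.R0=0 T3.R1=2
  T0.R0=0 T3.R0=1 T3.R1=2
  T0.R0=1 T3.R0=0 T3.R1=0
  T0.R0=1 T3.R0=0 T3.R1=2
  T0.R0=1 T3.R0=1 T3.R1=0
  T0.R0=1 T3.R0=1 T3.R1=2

outcome vector order: (T0.R0,T3.R0,T3.R1)
SC: 7 outcomes — {0/0/0; 0/0/2; 0/1/2; 1/0/0; 1/0/2; 1/1/0; 1/1/2}
SC∖claimed = {0/0/0}

missing: T0.R0=0 T3.R0=0 T3.R1=0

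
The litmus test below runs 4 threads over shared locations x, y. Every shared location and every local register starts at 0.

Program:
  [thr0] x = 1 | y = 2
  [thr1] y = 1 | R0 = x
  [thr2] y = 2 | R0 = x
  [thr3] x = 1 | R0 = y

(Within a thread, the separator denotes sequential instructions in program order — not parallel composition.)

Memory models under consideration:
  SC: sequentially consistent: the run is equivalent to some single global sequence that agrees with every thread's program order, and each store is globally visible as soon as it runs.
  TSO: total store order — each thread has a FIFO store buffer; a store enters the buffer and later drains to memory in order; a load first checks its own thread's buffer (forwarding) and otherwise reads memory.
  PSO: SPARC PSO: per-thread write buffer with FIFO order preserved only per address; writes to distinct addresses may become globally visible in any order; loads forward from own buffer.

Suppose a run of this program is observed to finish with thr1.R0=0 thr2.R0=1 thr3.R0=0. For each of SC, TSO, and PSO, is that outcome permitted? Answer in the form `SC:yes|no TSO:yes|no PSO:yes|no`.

outcome vector order: (thr1.R0,thr2.R0,thr3.R0)
under SC → (0,0,1); (0,0,2); (0,1,1); (0,1,2); (1,0,1); (1,0,2); (1,1,0); (1,1,1); (1,1,2)
under TSO → (0,0,0); (0,0,1); (0,0,2); (0,1,0); (0,1,1); (0,1,2); (1,0,0); (1,0,1); (1,0,2); (1,1,0); (1,1,1); (1,1,2)
under PSO → (0,0,0); (0,0,1); (0,0,2); (0,1,0); (0,1,1); (0,1,2); (1,0,0); (1,0,1); (1,0,2); (1,1,0); (1,1,1); (1,1,2)
target (0,1,0) ∈ {TSO,PSO}

SC:no TSO:yes PSO:yes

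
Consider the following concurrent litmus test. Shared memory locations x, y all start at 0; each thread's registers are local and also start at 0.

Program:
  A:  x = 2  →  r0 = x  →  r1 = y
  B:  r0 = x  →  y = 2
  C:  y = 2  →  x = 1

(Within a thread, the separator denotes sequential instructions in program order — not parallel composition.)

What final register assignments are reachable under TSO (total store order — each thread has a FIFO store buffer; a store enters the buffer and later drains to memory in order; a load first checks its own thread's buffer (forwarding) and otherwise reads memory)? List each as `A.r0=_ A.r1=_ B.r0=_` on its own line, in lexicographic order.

A.r0=1 A.r1=2 B.r0=0
A.r0=1 A.r1=2 B.r0=1
A.r0=1 A.r1=2 B.r0=2
A.r0=2 A.r1=0 B.r0=0
A.r0=2 A.r1=0 B.r0=1
A.r0=2 A.r1=0 B.r0=2
A.r0=2 A.r1=2 B.r0=0
A.r0=2 A.r1=2 B.r0=1
A.r0=2 A.r1=2 B.r0=2

outcome vector order: (A.r0,A.r1,B.r0)
|TSO outcomes| = 9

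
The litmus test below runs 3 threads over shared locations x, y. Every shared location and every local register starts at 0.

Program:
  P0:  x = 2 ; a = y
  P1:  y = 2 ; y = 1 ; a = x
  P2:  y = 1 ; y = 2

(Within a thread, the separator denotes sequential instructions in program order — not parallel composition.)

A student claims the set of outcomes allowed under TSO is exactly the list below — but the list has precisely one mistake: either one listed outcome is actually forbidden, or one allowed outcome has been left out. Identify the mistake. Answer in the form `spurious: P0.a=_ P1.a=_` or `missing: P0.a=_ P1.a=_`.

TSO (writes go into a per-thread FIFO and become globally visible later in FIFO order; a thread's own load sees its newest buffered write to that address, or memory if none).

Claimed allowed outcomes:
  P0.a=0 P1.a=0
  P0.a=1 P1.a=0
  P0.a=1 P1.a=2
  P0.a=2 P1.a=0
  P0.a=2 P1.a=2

missing: P0.a=0 P1.a=2

outcome vector order: (P0.a,P1.a)
under TSO → (0,0); (0,2); (1,0); (1,2); (2,0); (2,2)
TSO∖claimed = {(0,2)}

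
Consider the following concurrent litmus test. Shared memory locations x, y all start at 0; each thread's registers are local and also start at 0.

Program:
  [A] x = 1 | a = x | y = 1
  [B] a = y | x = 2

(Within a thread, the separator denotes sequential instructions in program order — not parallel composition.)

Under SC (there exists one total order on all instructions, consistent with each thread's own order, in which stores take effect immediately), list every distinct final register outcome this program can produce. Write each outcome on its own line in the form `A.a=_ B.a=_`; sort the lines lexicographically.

A.a=1 B.a=0
A.a=1 B.a=1
A.a=2 B.a=0

outcome vector order: (A.a,B.a)
|SC outcomes| = 3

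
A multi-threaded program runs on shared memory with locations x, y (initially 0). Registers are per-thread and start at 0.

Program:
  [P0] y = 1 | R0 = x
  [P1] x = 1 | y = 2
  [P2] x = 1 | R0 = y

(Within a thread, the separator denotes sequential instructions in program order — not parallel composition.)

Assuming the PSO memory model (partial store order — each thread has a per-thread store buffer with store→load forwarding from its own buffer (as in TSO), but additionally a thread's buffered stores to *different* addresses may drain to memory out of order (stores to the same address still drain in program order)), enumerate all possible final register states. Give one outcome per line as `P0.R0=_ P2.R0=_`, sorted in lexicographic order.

P0.R0=0 P2.R0=0
P0.R0=0 P2.R0=1
P0.R0=0 P2.R0=2
P0.R0=1 P2.R0=0
P0.R0=1 P2.R0=1
P0.R0=1 P2.R0=2

outcome vector order: (P0.R0,P2.R0)
|PSO outcomes| = 6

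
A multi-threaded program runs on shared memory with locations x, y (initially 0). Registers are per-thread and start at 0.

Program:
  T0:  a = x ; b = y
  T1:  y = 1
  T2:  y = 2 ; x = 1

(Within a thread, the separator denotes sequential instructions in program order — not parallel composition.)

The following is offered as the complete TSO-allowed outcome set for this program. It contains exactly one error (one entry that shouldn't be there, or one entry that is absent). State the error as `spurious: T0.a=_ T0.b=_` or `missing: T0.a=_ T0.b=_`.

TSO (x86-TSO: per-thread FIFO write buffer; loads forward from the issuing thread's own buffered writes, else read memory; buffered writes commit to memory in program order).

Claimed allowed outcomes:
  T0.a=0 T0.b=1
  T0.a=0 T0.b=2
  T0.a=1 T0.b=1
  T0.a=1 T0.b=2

outcome vector order: (T0.a,T0.b)
under TSO → 0/0; 0/1; 0/2; 1/1; 1/2
TSO∖claimed = {0/0}

missing: T0.a=0 T0.b=0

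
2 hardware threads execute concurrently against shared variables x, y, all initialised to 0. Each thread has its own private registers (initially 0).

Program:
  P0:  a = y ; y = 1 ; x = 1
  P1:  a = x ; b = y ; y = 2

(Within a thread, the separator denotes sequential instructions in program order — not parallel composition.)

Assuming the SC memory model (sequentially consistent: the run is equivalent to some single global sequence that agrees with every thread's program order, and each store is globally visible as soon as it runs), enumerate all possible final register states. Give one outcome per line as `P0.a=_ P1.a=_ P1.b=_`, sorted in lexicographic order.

P0.a=0 P1.a=0 P1.b=0
P0.a=0 P1.a=0 P1.b=1
P0.a=0 P1.a=1 P1.b=1
P0.a=2 P1.a=0 P1.b=0

outcome vector order: (P0.a,P1.a,P1.b)
|SC outcomes| = 4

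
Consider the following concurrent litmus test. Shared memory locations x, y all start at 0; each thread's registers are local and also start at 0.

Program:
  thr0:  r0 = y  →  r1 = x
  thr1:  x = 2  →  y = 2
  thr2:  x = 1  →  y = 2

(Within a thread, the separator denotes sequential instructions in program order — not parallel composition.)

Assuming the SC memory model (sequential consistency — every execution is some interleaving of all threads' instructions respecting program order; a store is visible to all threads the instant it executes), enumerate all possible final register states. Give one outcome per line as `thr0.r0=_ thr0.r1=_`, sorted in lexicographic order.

outcome vector order: (thr0.r0,thr0.r1)
|SC outcomes| = 5

thr0.r0=0 thr0.r1=0
thr0.r0=0 thr0.r1=1
thr0.r0=0 thr0.r1=2
thr0.r0=2 thr0.r1=1
thr0.r0=2 thr0.r1=2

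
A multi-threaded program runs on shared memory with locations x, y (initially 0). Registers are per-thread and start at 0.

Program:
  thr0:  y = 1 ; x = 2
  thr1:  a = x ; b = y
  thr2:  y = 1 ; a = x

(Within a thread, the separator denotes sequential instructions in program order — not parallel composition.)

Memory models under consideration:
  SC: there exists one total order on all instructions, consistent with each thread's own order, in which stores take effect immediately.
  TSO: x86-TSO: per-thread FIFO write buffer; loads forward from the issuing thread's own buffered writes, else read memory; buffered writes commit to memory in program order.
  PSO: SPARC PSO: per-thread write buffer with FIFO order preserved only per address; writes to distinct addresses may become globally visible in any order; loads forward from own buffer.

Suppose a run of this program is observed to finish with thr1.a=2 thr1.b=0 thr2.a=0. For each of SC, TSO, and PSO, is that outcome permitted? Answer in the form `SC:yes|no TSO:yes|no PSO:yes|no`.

SC:no TSO:no PSO:yes

outcome vector order: (thr1.a,thr1.b,thr2.a)
under SC → (0,0,0) (0,0,2) (0,1,0) (0,1,2) (2,1,0) (2,1,2)
under TSO → (0,0,0) (0,0,2) (0,1,0) (0,1,2) (2,1,0) (2,1,2)
under PSO → (0,0,0) (0,0,2) (0,1,0) (0,1,2) (2,0,0) (2,0,2) (2,1,0) (2,1,2)
target (2,0,0) ∈ {PSO}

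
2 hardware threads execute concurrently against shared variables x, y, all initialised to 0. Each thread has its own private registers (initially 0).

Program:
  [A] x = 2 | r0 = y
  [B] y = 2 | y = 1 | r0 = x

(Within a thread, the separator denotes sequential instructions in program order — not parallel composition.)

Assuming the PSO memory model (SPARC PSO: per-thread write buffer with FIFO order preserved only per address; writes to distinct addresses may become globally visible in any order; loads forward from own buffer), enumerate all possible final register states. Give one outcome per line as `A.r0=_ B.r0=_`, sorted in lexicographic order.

outcome vector order: (A.r0,B.r0)
|PSO outcomes| = 6

A.r0=0 B.r0=0
A.r0=0 B.r0=2
A.r0=1 B.r0=0
A.r0=1 B.r0=2
A.r0=2 B.r0=0
A.r0=2 B.r0=2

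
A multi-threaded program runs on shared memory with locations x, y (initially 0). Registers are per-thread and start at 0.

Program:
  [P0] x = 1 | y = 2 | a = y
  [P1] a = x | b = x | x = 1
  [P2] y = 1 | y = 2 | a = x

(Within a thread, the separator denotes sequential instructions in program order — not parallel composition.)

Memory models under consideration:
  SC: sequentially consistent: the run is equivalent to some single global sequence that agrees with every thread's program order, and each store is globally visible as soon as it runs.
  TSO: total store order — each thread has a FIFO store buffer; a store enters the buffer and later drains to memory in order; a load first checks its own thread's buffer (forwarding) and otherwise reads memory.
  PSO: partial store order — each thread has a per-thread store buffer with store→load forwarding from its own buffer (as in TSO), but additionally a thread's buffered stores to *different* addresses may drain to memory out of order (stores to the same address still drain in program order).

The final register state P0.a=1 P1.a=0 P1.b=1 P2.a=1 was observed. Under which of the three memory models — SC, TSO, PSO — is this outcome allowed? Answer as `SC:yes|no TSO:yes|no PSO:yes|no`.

outcome vector order: (P0.a,P1.a,P1.b,P2.a)
under SC → <1 0 0 1>; <1 0 1 1>; <1 1 1 1>; <2 0 0 0>; <2 0 0 1>; <2 0 1 0>; <2 0 1 1>; <2 1 1 0>; <2 1 1 1>
under TSO → <1 0 0 0>; <1 0 0 1>; <1 0 1 0>; <1 0 1 1>; <1 1 1 0>; <1 1 1 1>; <2 0 0 0>; <2 0 0 1>; <2 0 1 0>; <2 0 1 1>; <2 1 1 0>; <2 1 1 1>
under PSO → <1 0 0 0>; <1 0 0 1>; <1 0 1 0>; <1 0 1 1>; <1 1 1 0>; <1 1 1 1>; <2 0 0 0>; <2 0 0 1>; <2 0 1 0>; <2 0 1 1>; <2 1 1 0>; <2 1 1 1>
target <1 0 1 1> ∈ {SC,TSO,PSO}

SC:yes TSO:yes PSO:yes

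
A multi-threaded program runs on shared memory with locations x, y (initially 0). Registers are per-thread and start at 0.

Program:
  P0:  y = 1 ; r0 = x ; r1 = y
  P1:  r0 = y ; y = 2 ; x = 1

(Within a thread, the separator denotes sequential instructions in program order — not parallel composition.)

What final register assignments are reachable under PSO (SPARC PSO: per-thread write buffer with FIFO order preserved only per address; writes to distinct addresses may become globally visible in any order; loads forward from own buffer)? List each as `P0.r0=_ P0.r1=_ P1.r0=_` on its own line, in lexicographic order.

outcome vector order: (P0.r0,P0.r1,P1.r0)
|PSO outcomes| = 8

P0.r0=0 P0.r1=1 P1.r0=0
P0.r0=0 P0.r1=1 P1.r0=1
P0.r0=0 P0.r1=2 P1.r0=0
P0.r0=0 P0.r1=2 P1.r0=1
P0.r0=1 P0.r1=1 P1.r0=0
P0.r0=1 P0.r1=1 P1.r0=1
P0.r0=1 P0.r1=2 P1.r0=0
P0.r0=1 P0.r1=2 P1.r0=1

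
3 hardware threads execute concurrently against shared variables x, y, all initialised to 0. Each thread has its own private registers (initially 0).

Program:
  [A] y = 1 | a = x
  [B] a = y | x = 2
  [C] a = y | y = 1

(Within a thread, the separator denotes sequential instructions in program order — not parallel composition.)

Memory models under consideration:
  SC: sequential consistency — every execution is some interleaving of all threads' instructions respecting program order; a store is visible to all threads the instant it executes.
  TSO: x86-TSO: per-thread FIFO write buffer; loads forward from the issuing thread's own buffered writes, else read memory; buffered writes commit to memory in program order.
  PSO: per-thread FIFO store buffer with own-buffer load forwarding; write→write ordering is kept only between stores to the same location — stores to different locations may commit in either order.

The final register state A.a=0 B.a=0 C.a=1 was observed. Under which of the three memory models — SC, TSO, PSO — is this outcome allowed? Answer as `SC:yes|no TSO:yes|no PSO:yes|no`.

SC:yes TSO:yes PSO:yes

outcome vector order: (A.a,B.a,C.a)
[SC] allowed = {(0,0,0), (0,0,1), (0,1,0), (0,1,1), (2,0,0), (2,0,1), (2,1,0), (2,1,1)}
[TSO] allowed = {(0,0,0), (0,0,1), (0,1,0), (0,1,1), (2,0,0), (2,0,1), (2,1,0), (2,1,1)}
[PSO] allowed = {(0,0,0), (0,0,1), (0,1,0), (0,1,1), (2,0,0), (2,0,1), (2,1,0), (2,1,1)}
target (0,0,1) ∈ {SC,TSO,PSO}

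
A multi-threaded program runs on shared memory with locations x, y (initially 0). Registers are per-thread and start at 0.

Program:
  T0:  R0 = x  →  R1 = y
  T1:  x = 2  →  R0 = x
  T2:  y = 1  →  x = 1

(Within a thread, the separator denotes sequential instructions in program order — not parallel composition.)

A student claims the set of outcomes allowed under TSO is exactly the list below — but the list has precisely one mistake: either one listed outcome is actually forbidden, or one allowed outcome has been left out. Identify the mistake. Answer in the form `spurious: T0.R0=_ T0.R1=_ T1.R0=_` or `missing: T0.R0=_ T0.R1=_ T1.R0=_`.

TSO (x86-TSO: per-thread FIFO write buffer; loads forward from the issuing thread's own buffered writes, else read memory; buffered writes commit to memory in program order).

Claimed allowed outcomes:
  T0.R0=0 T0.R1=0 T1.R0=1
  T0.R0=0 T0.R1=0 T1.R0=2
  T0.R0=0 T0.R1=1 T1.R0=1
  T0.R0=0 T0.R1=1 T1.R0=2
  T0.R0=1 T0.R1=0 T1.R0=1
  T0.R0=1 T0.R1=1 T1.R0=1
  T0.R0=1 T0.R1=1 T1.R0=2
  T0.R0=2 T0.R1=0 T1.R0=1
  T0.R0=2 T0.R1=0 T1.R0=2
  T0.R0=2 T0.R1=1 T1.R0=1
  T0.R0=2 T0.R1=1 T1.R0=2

spurious: T0.R0=1 T0.R1=0 T1.R0=1

outcome vector order: (T0.R0,T0.R1,T1.R0)
under TSO → 001, 002, 011, 012, 111, 112, 201, 202, 211, 212
claimed∖TSO = {101}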